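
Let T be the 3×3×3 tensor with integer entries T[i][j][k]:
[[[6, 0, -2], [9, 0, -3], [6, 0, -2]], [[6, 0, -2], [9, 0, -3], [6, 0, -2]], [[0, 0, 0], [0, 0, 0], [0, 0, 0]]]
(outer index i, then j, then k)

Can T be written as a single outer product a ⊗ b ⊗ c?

Yes

The mode-1 fibre T[:,0,0] = [6, 6, 0] gives a = [1, 1, 0] (primitive direction); the mode-2 fibre T[0,:,0] = [6, 9, 6] gives b = [2, 3, 2]; then c[k] = T[0,0,k] / (a[0]·b[0]) = [6, 0, -2] / 2 = [3, 0, -1].
Expanding [1, 1, 0] ⊗ [2, 3, 2] ⊗ [3, 0, -1] reproduces all 27 entries of T, so T = [1, 1, 0] ⊗ [2, 3, 2] ⊗ [3, 0, -1] and rank(T) ≤ 1.
Equivalently every frontal slice T[:,:,k] is c[k] times the rank-1 matrix [1, 1, 0] ⊗ [2, 3, 2]. So T has rank 1 (it is nonzero).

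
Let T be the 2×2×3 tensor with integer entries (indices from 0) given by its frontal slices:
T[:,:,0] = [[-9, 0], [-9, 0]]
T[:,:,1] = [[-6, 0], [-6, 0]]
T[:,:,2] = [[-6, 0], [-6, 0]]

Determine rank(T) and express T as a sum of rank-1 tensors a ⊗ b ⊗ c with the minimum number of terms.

Lower bound: T ≠ 0 (e.g. T[0,0,0] = -9), so rank(T) ≥ 1.
Upper bound: if T = a ⊗ b ⊗ c then every fibre of T is a multiple of the corresponding factor, so read the factors off the fibres through the nonzero entry T[0,0,0] = -9.
The mode-1 fibre T[:,0,0] = [-9, -9] gives a = [1, 1] (primitive direction); the mode-2 fibre T[0,:,0] = [-9, 0] gives b = [1, 0]; then c[k] = T[0,0,k] / (a[0]·b[0]) = [-9, -6, -6] / 1 = [-9, -6, -6].
Expanding [1, 1] ⊗ [1, 0] ⊗ [-9, -6, -6] reproduces all 12 entries of T, so T = [1, 1] ⊗ [1, 0] ⊗ [-9, -6, -6] and rank(T) ≤ 1.
These bounds meet, so rank(T) = 1.
Check entry T[0,1,0] = 0: (1)·(0)·(-9) = 0.

rank(T) = 1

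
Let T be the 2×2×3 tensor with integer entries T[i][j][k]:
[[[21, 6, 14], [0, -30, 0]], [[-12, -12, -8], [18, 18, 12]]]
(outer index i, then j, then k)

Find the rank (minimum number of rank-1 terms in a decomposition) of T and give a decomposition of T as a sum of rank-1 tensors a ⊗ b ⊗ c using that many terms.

Lower bound: the mode-2 unfolding of T (rows indexed by j, columns by (i,k) = (0,0), (0,1), (0,2), (1,0), (1,1), (1,2)) is [[21, 6, 14, -12, -12, -8], [0, -30, 0, 18, 18, 12]].
There the 2×2 minor on rows j ∈ {0, 1}, columns (i,k) ∈ {(0,0), (0,1)} is det [[21, 6], [0, -30]] = -630 ≠ 0, so this unfolding has rank ≥ 2; CP rank is at least every unfolding rank, so rank(T) ≥ 2. (Unfolding ranks only ever bound the CP rank from below — rank(T) can be strictly larger than all of them — so the matching upper bound has to come from an explicit 2-term decomposition.)
Upper bound — finding two terms. Write S_k = T[:,:,k] for the frontal slices: S₀ = [[21, 0], [-12, 18]], S₁ = [[6, -30], [-12, 18]], S₂ = [[14, 0], [-8, 12]].
If T = a₁ ⊗ b₁ ⊗ c₁ + a₂ ⊗ b₂ ⊗ c₂ then each S_k = c₁[k]·a₁b₁ᵀ + c₂[k]·a₂b₂ᵀ. S₀ and S₁ are linearly independent, so a₁b₁ᵀ and a₂b₂ᵀ must span the same plane of matrices: they are the rank-1 matrices of the form x·S₀ + y·S₁.
det(x·S₀ + y·S₁) is 378·x² + 126·xy − 252·y² = 126·(3·x − 2·y)(x + y), vanishing at (x:y) = (2:3) and (1:-1).
M₁ = 2·S₀ + 3·S₁ = [[60, -90], [-60, 90]] = 30·(1, -1)(2, -3)ᵀ and M₂ = S₀ − S₁ = [[15, 30], [0, 0]] = 15·(1, 0)(1, 2)ᵀ, so take a₁ = (1, -1), b₁ = (2, -3), a₂ = (1, 0), b₂ = (1, 2).
Each slice is an integer combination of E₁ = a₁b₁ᵀ and E₂ = a₂b₂ᵀ: S₀ = 6·E₁ + 9·E₂, S₁ = 6·E₁ − 6·E₂, S₂ = 4·E₁ + 6·E₂; reading off coefficients, c₁ = (6, 6, 4) and c₂ = (9, -6, 6).
Hence T = (1, -1) ⊗ (2, -3) ⊗ (6, 6, 4) + (1, 0) ⊗ (1, 2) ⊗ (9, -6, 6), so rank(T) ≤ 2.
These bounds meet, so rank(T) = 2.
Check entry T[0,0,0] = 21: (1)·(2)·(6) + (1)·(1)·(9) = 21.

rank(T) = 2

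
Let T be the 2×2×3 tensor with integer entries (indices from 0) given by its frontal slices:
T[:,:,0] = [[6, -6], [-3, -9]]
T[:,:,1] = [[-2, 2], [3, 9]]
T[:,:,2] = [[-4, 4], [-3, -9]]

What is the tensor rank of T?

2

Lower bound: the mode-1 unfolding of T (rows indexed by i, columns by (j,k) = (0,0), (0,1), (0,2), (1,0), (1,1), (1,2)) is [[6, -2, -4, -6, 2, 4], [-3, 3, -3, -9, 9, -9]].
There the 2×2 minor on rows i ∈ {0, 1}, columns (j,k) ∈ {(0,0), (0,1)} is det [[6, -2], [-3, 3]] = 12 ≠ 0, so this unfolding has rank ≥ 2; CP rank is at least every unfolding rank, so rank(T) ≥ 2. (Flattening ranks never certify an upper bound on CP rank; for that we must actually write T with 2 rank-1 terms.)
Upper bound — finding two terms. Write S_k = T[:,:,k] for the frontal slices: S₀ = [[6, -6], [-3, -9]], S₁ = [[-2, 2], [3, 9]], S₂ = [[-4, 4], [-3, -9]].
If T = a₁ (x) b₁ (x) c₁ + a₂ (x) b₂ (x) c₂ then each S_k = c₁[k]·a₁b₁ᵀ + c₂[k]·a₂b₂ᵀ. S₀ and S₁ are linearly independent, so a₁b₁ᵀ and a₂b₂ᵀ must span the same plane of matrices: they are the rank-1 matrices of the form x·S₀ + y·S₁.
det(x·S₀ + y·S₁) is −72·x² + 96·xy − 24·y² = (-24)·(3·x − y)(x − y), vanishing at (x:y) = (1:3) and (1:1).
M₁ = S₀ + 3·S₁ = [[0, 0], [6, 18]] = 6·[0, 1][1, 3]ᵀ and M₂ = S₀ + S₁ = [[4, -4], [0, 0]] = 4·[1, 0][1, -1]ᵀ, so take a₁ = [0, 1], b₁ = [1, 3], a₂ = [1, 0], b₂ = [1, -1].
Each slice is an integer combination of E₁ = a₁b₁ᵀ and E₂ = a₂b₂ᵀ: S₀ = −3·E₁ + 6·E₂, S₁ = 3·E₁ − 2·E₂, S₂ = −3·E₁ − 4·E₂; reading off coefficients, c₁ = [-3, 3, -3] and c₂ = [6, -2, -4].
Hence T = [0, 1] (x) [1, 3] (x) [-3, 3, -3] + [1, 0] (x) [1, -1] (x) [6, -2, -4], so rank(T) ≤ 2.
These bounds meet, so rank(T) = 2.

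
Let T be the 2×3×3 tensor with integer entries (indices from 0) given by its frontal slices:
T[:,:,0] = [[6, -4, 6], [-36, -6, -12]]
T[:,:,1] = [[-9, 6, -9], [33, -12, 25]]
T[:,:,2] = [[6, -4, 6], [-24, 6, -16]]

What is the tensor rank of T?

2

Lower bound: the mode-1 unfolding of T (rows indexed by i, columns by (j,k) = (0,0), (0,1), (0,2), (1,0), (1,1), (1,2), (2,0), (2,1), (2,2)) is [[6, -9, 6, -4, 6, -4, 6, -9, 6], [-36, 33, -24, -6, -12, 6, -12, 25, -16]].
There the 2×2 minor on rows i ∈ {0, 1}, columns (j,k) ∈ {(0,0), (0,1)} is det [[6, -9], [-36, 33]] = -126 ≠ 0, so this unfolding has rank ≥ 2; CP rank is at least every unfolding rank, so rank(T) ≥ 2. (Unfolding ranks only ever bound the CP rank from below — rank(T) can be strictly larger than all of them — so the matching upper bound has to come from an explicit 2-term decomposition.)
Upper bound — finding two terms. Write S_k = T[:,:,k] for the frontal slices: S₀ = [[6, -4, 6], [-36, -6, -12]], S₁ = [[-9, 6, -9], [33, -12, 25]], S₂ = [[6, -4, 6], [-24, 6, -16]].
If T = a₁ ⊗ b₁ ⊗ c₁ + a₂ ⊗ b₂ ⊗ c₂ then each S_k = c₁[k]·a₁b₁ᵀ + c₂[k]·a₂b₂ᵀ. S₀ and S₁ are linearly independent, so a₁b₁ᵀ and a₂b₂ᵀ must span the same plane of matrices: they are the rank-1 matrices of the form x·S₀ + y·S₁.
The 2×2 minor of x·S₀ + y·S₁ on rows {0,1}, columns {0,1} is −180·x² + 330·xy − 90·y² = (-30)·(2·x − 3·y)(3·x − y), vanishing at (x:y) = (3:2) and (1:3).
M₁ = 3·S₀ + 2·S₁ = [[0, 0, 0], [-42, -42, 14]] = (-14)·[0, 1][3, 3, -1]ᵀ and M₂ = S₀ + 3·S₁ = [[-21, 14, -21], [63, -42, 63]] = (-7)·[1, -3][3, -2, 3]ᵀ, so take a₁ = [0, 1], b₁ = [3, 3, -1], a₂ = [1, -3], b₂ = [3, -2, 3].
Each slice is an integer combination of E₁ = a₁b₁ᵀ and E₂ = a₂b₂ᵀ: S₀ = −6·E₁ + 2·E₂, S₁ = 2·E₁ − 3·E₂, S₂ = −2·E₁ + 2·E₂; reading off coefficients, c₁ = [-6, 2, -2] and c₂ = [2, -3, 2].
Hence T = [0, 1] ⊗ [3, 3, -1] ⊗ [-6, 2, -2] + [1, -3] ⊗ [3, -2, 3] ⊗ [2, -3, 2], so rank(T) ≤ 2.
These bounds meet, so rank(T) = 2.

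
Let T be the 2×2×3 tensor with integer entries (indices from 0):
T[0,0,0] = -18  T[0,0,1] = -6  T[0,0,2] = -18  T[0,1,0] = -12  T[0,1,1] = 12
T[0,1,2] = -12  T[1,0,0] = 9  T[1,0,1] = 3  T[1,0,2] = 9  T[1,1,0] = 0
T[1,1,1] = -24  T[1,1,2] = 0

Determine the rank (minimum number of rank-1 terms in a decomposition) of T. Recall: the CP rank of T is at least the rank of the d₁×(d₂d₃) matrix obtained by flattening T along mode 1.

Lower bound: the mode-1 unfolding of T (rows indexed by i, columns by (j,k) = (0,0), (0,1), (0,2), (1,0), (1,1), (1,2)) is [[-18, -6, -18, -12, 12, -12], [9, 3, 9, 0, -24, 0]].
There the 2×2 minor on rows i ∈ {0, 1}, columns (j,k) ∈ {(0,0), (1,0)} is det [[-18, -12], [9, 0]] = 108 ≠ 0, so this unfolding has rank ≥ 2; CP rank is at least every unfolding rank, so rank(T) ≥ 2. (Unfolding ranks only ever bound the CP rank from below — rank(T) can be strictly larger than all of them — so the matching upper bound has to come from an explicit 2-term decomposition.)
Upper bound — finding two terms. Write S_k = T[:,:,k] for the frontal slices: S₀ = [[-18, -12], [9, 0]], S₁ = [[-6, 12], [3, -24]], S₂ = [[-18, -12], [9, 0]].
If T = a₁ ⊗ b₁ ⊗ c₁ + a₂ ⊗ b₂ ⊗ c₂ then each S_k = c₁[k]·a₁b₁ᵀ + c₂[k]·a₂b₂ᵀ. S₀ and S₁ are linearly independent, so a₁b₁ᵀ and a₂b₂ᵀ must span the same plane of matrices: they are the rank-1 matrices of the form x·S₀ + y·S₁.
det(x·S₀ + y·S₁) is 108·x² + 360·xy + 108·y² = 36·(x + 3·y)(3·x + y), vanishing at (x:y) = (3:-1) and (1:-3).
M₁ = 3·S₀ − S₁ = [[-48, -48], [24, 24]] = (-24)·[2, -1][1, 1]ᵀ and M₂ = S₀ − 3·S₁ = [[0, -48], [0, 72]] = (-24)·[2, -3][0, 1]ᵀ, so take a₁ = [2, -1], b₁ = [1, 1], a₂ = [2, -3], b₂ = [0, 1].
Each slice is an integer combination of E₁ = a₁b₁ᵀ and E₂ = a₂b₂ᵀ: S₀ = −9·E₁ + 3·E₂, S₁ = −3·E₁ + 9·E₂, S₂ = −9·E₁ + 3·E₂; reading off coefficients, c₁ = [-9, -3, -9] and c₂ = [3, 9, 3].
Hence T = [2, -1] ⊗ [1, 1] ⊗ [-9, -3, -9] + [2, -3] ⊗ [0, 1] ⊗ [3, 9, 3], so rank(T) ≤ 2.
These bounds meet, so rank(T) = 2.

2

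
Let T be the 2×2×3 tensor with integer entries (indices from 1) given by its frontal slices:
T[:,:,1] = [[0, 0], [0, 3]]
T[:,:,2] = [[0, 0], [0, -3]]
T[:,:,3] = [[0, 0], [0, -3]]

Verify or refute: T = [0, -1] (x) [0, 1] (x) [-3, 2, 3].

Reconstruct entry (2,2,2) from the claimed factors: Σₗ aₗ[2]bₗ[2]cₗ[2] = (-1)·(1)·(2) = -2, but T[2,2,2] = -3. The claim is false.

No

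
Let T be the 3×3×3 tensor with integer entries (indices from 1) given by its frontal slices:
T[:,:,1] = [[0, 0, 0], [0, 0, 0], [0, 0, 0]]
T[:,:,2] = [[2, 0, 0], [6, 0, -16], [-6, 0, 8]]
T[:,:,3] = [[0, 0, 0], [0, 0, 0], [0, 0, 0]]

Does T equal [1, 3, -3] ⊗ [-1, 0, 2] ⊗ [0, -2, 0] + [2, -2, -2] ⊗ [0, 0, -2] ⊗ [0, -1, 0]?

Yes

Reconstruct entrywise from the claimed factors. For example, T[3,3,1] = 0 and Σₗ aₗ[3]bₗ[3]cₗ[1] = (-3)·(2)·(0) + (-2)·(-2)·(0) = 0; checking all 27 entries, every one matches. The claim holds.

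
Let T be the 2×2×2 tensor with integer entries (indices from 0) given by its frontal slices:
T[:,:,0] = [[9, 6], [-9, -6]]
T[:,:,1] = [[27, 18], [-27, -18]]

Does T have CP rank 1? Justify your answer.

The mode-1 fibre T[:,0,0] = [9, -9] gives a = [1, -1] (primitive direction); the mode-2 fibre T[0,:,0] = [9, 6] gives b = [3, 2]; then c[k] = T[0,0,k] / (a[0]·b[0]) = [9, 27] / 3 = [3, 9].
Expanding [1, -1] ⊗ [3, 2] ⊗ [3, 9] reproduces all 8 entries of T, so T = [1, -1] ⊗ [3, 2] ⊗ [3, 9] and rank(T) ≤ 1.
Equivalently every frontal slice T[:,:,k] is c[k] times the rank-1 matrix [1, -1] ⊗ [3, 2]. So T has rank 1 (it is nonzero).

Yes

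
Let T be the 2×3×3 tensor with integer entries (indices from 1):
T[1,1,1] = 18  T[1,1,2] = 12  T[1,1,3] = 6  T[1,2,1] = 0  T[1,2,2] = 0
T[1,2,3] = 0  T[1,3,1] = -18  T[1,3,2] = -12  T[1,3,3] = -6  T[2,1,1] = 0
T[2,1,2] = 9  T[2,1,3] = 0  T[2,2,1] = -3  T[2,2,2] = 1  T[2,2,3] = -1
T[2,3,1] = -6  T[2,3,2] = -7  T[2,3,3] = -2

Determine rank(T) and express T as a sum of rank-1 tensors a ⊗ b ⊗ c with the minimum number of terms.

rank(T) = 2

Lower bound: the mode-1 unfolding of T (rows indexed by i, columns by (j,k) = (1,1), (1,2), (1,3), (2,1), (2,2), (2,3), (3,1), (3,2), (3,3)) is [[18, 12, 6, 0, 0, 0, -18, -12, -6], [0, 9, 0, -3, 1, -1, -6, -7, -2]].
There the 2×2 minor on rows i ∈ {1, 2}, columns (j,k) ∈ {(1,1), (1,2)} is det [[18, 12], [0, 9]] = 162 ≠ 0, so this unfolding has rank ≥ 2; CP rank is at least every unfolding rank, so rank(T) ≥ 2. (Flattening ranks never certify an upper bound on CP rank; for that we must actually write T with 2 rank-1 terms.)
Upper bound — finding two terms. Write S_k = T[:,:,k] for the frontal slices: S₁ = [[18, 0, -18], [0, -3, -6]], S₂ = [[12, 0, -12], [9, 1, -7]], S₃ = [[6, 0, -6], [0, -1, -2]].
If T = a₁ ⊗ b₁ ⊗ c₁ + a₂ ⊗ b₂ ⊗ c₂ then each S_k = c₁[k]·a₁b₁ᵀ + c₂[k]·a₂b₂ᵀ. S₁ and S₂ are linearly independent, so a₁b₁ᵀ and a₂b₂ᵀ must span the same plane of matrices: they are the rank-1 matrices of the form x·S₁ + y·S₂.
The 2×2 minor of x·S₁ + y·S₂ on rows {1,2}, columns {1,2} is −54·x² − 18·xy + 12·y² = (-6)·(3·x + 2·y)(3·x − y), vanishing at (x:y) = (2:-3) and (1:3).
M₁ = 2·S₁ − 3·S₂ = [[0, 0, 0], [-27, -9, 9]] = (-9)·(0, 1)(3, 1, -1)ᵀ and M₂ = S₁ + 3·S₂ = [[54, 0, -54], [27, 0, -27]] = 27·(2, 1)(1, 0, -1)ᵀ, so take a₁ = (0, 1), b₁ = (3, 1, -1), a₂ = (2, 1), b₂ = (1, 0, -1).
Each slice is an integer combination of E₁ = a₁b₁ᵀ and E₂ = a₂b₂ᵀ: S₁ = −3·E₁ + 9·E₂, S₂ = E₁ + 6·E₂, S₃ = −E₁ + 3·E₂; reading off coefficients, c₁ = (-3, 1, -1) and c₂ = (9, 6, 3).
Hence T = (0, 1) ⊗ (3, 1, -1) ⊗ (-3, 1, -1) + (2, 1) ⊗ (1, 0, -1) ⊗ (9, 6, 3), so rank(T) ≤ 2.
These bounds meet, so rank(T) = 2.
Check entry T[1,1,1] = 18: (0)·(3)·(-3) + (2)·(1)·(9) = 18.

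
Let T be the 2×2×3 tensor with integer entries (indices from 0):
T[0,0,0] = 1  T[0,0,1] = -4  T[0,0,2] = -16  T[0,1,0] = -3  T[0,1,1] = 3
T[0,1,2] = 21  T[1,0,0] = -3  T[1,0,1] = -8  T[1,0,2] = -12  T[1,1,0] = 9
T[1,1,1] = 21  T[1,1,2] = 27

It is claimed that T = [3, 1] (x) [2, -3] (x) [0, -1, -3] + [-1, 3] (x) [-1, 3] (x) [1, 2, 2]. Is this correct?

Reconstruct entrywise from the claimed factors. For example, T[0,0,1] = -4 and Σₗ aₗ[0]bₗ[0]cₗ[1] = (3)·(2)·(-1) + (-1)·(-1)·(2) = -4; checking all 12 entries, every one matches. The claim holds.

Yes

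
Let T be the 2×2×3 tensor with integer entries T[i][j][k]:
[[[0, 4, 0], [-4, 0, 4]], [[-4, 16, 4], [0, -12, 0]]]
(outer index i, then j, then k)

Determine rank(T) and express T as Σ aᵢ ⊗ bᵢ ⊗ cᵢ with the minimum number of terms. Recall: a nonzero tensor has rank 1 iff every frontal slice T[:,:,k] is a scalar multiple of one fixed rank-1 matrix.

Lower bound: the mode-3 unfolding of T (rows indexed by k, columns by (i,j) = (0,0), (0,1), (1,0), (1,1)) is [[0, -4, -4, 0], [4, 0, 16, -12], [0, 4, 4, 0]].
There the 2×2 minor on rows k ∈ {0, 1}, columns (i,j) ∈ {(0,0), (0,1)} is det [[0, -4], [4, 0]] = 16 ≠ 0, so this unfolding has rank ≥ 2; CP rank is at least every unfolding rank, so rank(T) ≥ 2. (This is only a lower bound: in general the CP rank may exceed every unfolding rank, so we still need to exhibit 2 rank-1 terms summing to T.)
Upper bound — finding two terms. Write S_k = T[:,:,k] for the frontal slices: S₀ = [[0, -4], [-4, 0]], S₁ = [[4, 0], [16, -12]], S₂ = [[0, 4], [4, 0]].
If T = a₁ ⊗ b₁ ⊗ c₁ + a₂ ⊗ b₂ ⊗ c₂ then each S_k = c₁[k]·a₁b₁ᵀ + c₂[k]·a₂b₂ᵀ. S₀ and S₁ are linearly independent, so a₁b₁ᵀ and a₂b₂ᵀ must span the same plane of matrices: they are the rank-1 matrices of the form x·S₀ + y·S₁.
det(x·S₀ + y·S₁) is −16·x² + 64·xy − 48·y² = (-16)·(x − 3·y)(x − y), vanishing at (x:y) = (3:1) and (1:1).
M₁ = 3·S₀ + S₁ = [[4, -12], [4, -12]] = 4·[1, 1][1, -3]ᵀ and M₂ = S₀ + S₁ = [[4, -4], [12, -12]] = 4·[1, 3][1, -1]ᵀ, so take a₁ = [1, 1], b₁ = [1, -3], a₂ = [1, 3], b₂ = [1, -1].
Each slice is an integer combination of E₁ = a₁b₁ᵀ and E₂ = a₂b₂ᵀ: S₀ = 2·E₁ − 2·E₂, S₁ = −2·E₁ + 6·E₂, S₂ = −2·E₁ + 2·E₂; reading off coefficients, c₁ = [2, -2, -2] and c₂ = [-2, 6, 2].
Hence T = [1, 1] ⊗ [1, -3] ⊗ [2, -2, -2] + [1, 3] ⊗ [1, -1] ⊗ [-2, 6, 2], so rank(T) ≤ 2.
These bounds meet, so rank(T) = 2.
Check entry T[1,1,0] = 0: (1)·(-3)·(2) + (3)·(-1)·(-2) = 0.

rank(T) = 2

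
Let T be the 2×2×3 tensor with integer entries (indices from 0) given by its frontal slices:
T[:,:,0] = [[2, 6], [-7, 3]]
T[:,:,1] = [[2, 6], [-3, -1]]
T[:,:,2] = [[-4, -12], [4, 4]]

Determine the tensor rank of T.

Lower bound: the mode-1 unfolding of T (rows indexed by i, columns by (j,k) = (0,0), (0,1), (0,2), (1,0), (1,1), (1,2)) is [[2, 2, -4, 6, 6, -12], [-7, -3, 4, 3, -1, 4]].
There the 2×2 minor on rows i ∈ {0, 1}, columns (j,k) ∈ {(0,0), (0,1)} is det [[2, 2], [-7, -3]] = 8 ≠ 0, so this unfolding has rank ≥ 2; CP rank is at least every unfolding rank, so rank(T) ≥ 2. (Unfolding ranks only ever bound the CP rank from below — rank(T) can be strictly larger than all of them — so the matching upper bound has to come from an explicit 2-term decomposition.)
Upper bound — finding two terms. Write S_k = T[:,:,k] for the frontal slices: S₀ = [[2, 6], [-7, 3]], S₁ = [[2, 6], [-3, -1]], S₂ = [[-4, -12], [4, 4]].
If T = a₁ ⊗ b₁ ⊗ c₁ + a₂ ⊗ b₂ ⊗ c₂ then each S_k = c₁[k]·a₁b₁ᵀ + c₂[k]·a₂b₂ᵀ. S₀ and S₁ are linearly independent, so a₁b₁ᵀ and a₂b₂ᵀ must span the same plane of matrices: they are the rank-1 matrices of the form x·S₀ + y·S₁.
det(x·S₀ + y·S₁) is 48·x² + 64·xy + 16·y² = 16·(x + y)(3·x + y), vanishing at (x:y) = (1:-1) and (1:-3).
M₁ = S₀ − S₁ = [[0, 0], [-4, 4]] = (-4)·(0, 1)(1, -1)ᵀ and M₂ = S₀ − 3·S₁ = [[-4, -12], [2, 6]] = (-2)·(2, -1)(1, 3)ᵀ, so take a₁ = (0, 1), b₁ = (1, -1), a₂ = (2, -1), b₂ = (1, 3).
Each slice is an integer combination of E₁ = a₁b₁ᵀ and E₂ = a₂b₂ᵀ: S₀ = −6·E₁ + E₂, S₁ = −2·E₁ + E₂, S₂ = 2·E₁ − 2·E₂; reading off coefficients, c₁ = (-6, -2, 2) and c₂ = (1, 1, -2).
Hence T = (0, 1) ⊗ (1, -1) ⊗ (-6, -2, 2) + (2, -1) ⊗ (1, 3) ⊗ (1, 1, -2), so rank(T) ≤ 2.
These bounds meet, so rank(T) = 2.
Check entry T[1,0,1] = -3: (1)·(1)·(-2) + (-1)·(1)·(1) = -3.

2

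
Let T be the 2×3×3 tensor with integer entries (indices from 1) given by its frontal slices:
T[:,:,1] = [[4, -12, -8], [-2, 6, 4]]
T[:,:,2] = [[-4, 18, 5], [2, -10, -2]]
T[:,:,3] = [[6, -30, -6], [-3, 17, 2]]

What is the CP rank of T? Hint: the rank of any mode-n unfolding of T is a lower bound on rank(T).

Lower bound: the mode-2 unfolding of T (rows indexed by j, columns by (i,k) = (1,1), (1,2), (1,3), (2,1), (2,2), (2,3)) is [[4, -4, 6, -2, 2, -3], [-12, 18, -30, 6, -10, 17], [-8, 5, -6, 4, -2, 2]].
There the 2×2 minor on rows j ∈ {1, 2}, columns (i,k) ∈ {(1,1), (1,2)} is det [[4, -4], [-12, 18]] = 24 ≠ 0, so this unfolding has rank ≥ 2; CP rank is at least every unfolding rank, so rank(T) ≥ 2. (Unfolding ranks only ever bound the CP rank from below — rank(T) can be strictly larger than all of them — so the matching upper bound has to come from an explicit 2-term decomposition.)
Upper bound — finding two terms. Write S_k = T[:,:,k] for the frontal slices: S₁ = [[4, -12, -8], [-2, 6, 4]], S₂ = [[-4, 18, 5], [2, -10, -2]], S₃ = [[6, -30, -6], [-3, 17, 2]].
If T = a₁ ⊗ b₁ ⊗ c₁ + a₂ ⊗ b₂ ⊗ c₂ then each S_k = c₁[k]·a₁b₁ᵀ + c₂[k]·a₂b₂ᵀ. S₁ and S₂ are linearly independent, so a₁b₁ᵀ and a₂b₂ᵀ must span the same plane of matrices: they are the rank-1 matrices of the form x·S₁ + y·S₂.
The 2×2 minor of x·S₁ + y·S₂ on rows {1,2}, columns {1,2} is −4·xy + 4·y² = (-4)·(x − y)(y), vanishing at (x:y) = (1:1) and (1:0).
M₁ = S₁ + S₂ = [[0, 6, -3], [0, -4, 2]] = (3, -2)(0, 2, -1)ᵀ and M₂ = S₁ = [[4, -12, -8], [-2, 6, 4]] = 2·(2, -1)(1, -3, -2)ᵀ, so take a₁ = (3, -2), b₁ = (0, 2, -1), a₂ = (2, -1), b₂ = (1, -3, -2).
Each slice is an integer combination of E₁ = a₁b₁ᵀ and E₂ = a₂b₂ᵀ: S₁ = 2·E₂, S₂ = E₁ − 2·E₂, S₃ = −2·E₁ + 3·E₂; reading off coefficients, c₁ = (0, 1, -2) and c₂ = (2, -2, 3).
Hence T = (3, -2) ⊗ (0, 2, -1) ⊗ (0, 1, -2) + (2, -1) ⊗ (1, -3, -2) ⊗ (2, -2, 3), so rank(T) ≤ 2.
These bounds meet, so rank(T) = 2.

2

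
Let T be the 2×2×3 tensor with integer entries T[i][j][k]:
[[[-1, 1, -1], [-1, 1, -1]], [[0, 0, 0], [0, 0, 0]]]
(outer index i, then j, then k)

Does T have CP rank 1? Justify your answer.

Yes

If T = a ⊗ b ⊗ c then every fibre of T is a multiple of the corresponding factor, so read the factors off the fibres through the nonzero entry T[0,0,0] = -1.
The mode-1 fibre T[:,0,0] = [-1, 0] gives a = [1, 0] (primitive direction); the mode-2 fibre T[0,:,0] = [-1, -1] gives b = [1, 1]; then c[k] = T[0,0,k] / (a[0]·b[0]) = [-1, 1, -1] / 1 = [-1, 1, -1].
Expanding [1, 0] ⊗ [1, 1] ⊗ [-1, 1, -1] reproduces all 12 entries of T, so T = [1, 0] ⊗ [1, 1] ⊗ [-1, 1, -1] and rank(T) ≤ 1.
Equivalently every frontal slice T[:,:,k] is c[k] times the rank-1 matrix [1, 0] ⊗ [1, 1]. So T has rank 1 (it is nonzero).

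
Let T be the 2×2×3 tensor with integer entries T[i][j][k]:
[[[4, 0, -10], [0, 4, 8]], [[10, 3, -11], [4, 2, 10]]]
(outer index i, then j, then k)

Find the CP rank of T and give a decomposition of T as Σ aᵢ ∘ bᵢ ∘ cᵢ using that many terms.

Lower bound: the mode-3 unfolding of T (rows indexed by k, columns by (i,j) = (0,0), (0,1), (1,0), (1,1)) is [[4, 0, 10, 4], [0, 4, 3, 2], [-10, 8, -11, 10]].
There the 3×3 minor on rows k ∈ {0, 1, 2}, columns (i,j) ∈ {(0,0), (0,1), (1,0)} is det [[4, 0, 10], [0, 4, 3], [-10, 8, -11]] = 128 ≠ 0, so this unfolding has rank ≥ 3; CP rank is at least every unfolding rank, so rank(T) ≥ 3. (Flattening ranks never certify an upper bound on CP rank; for that we must actually write T with 3 rank-1 terms.)
Upper bound: T is a sum of 3 rank-1 terms, T = [0, 1] ∘ [1, 2] ∘ [2, -1, 1] + [1, 1] ∘ [1, -1] ∘ [0, -4, -8] + [1, 2] ∘ [1, 0] ∘ [4, 4, -2] (one valid choice — decompositions are not unique — normalised so each a, b is primitive with positive first nonzero entry; check it by expanding all entries), so rank(T) ≤ 3.
These bounds meet, so rank(T) = 3.
Check entry T[0,0,0] = 4: (0)·(1)·(2) + (1)·(1)·(0) + (1)·(1)·(4) = 4.

rank(T) = 3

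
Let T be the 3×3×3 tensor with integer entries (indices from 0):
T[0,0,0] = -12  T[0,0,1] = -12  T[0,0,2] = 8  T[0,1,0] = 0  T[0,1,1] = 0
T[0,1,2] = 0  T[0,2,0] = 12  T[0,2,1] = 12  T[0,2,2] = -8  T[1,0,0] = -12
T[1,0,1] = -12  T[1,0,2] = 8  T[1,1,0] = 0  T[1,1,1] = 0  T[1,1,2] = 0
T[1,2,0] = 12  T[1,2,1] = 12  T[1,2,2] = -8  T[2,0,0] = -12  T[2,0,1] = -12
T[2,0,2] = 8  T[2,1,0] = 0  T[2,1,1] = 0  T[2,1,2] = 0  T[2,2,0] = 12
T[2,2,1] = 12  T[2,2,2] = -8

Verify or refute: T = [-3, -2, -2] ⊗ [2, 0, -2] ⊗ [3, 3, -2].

Reconstruct entry (0,0,0) from the claimed factors: Σₗ aₗ[0]bₗ[0]cₗ[0] = (-3)·(2)·(3) = -18, but T[0,0,0] = -12. The claim is false.

No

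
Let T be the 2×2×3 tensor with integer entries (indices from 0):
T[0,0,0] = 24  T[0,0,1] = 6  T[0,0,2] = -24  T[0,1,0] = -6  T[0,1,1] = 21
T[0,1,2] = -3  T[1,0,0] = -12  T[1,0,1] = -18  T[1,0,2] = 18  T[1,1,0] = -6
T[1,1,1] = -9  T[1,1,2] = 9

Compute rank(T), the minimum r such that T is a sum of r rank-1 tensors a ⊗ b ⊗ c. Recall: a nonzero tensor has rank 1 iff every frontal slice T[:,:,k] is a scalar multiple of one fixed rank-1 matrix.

Lower bound: the mode-3 unfolding of T (rows indexed by k, columns by (i,j) = (0,0), (0,1), (1,0), (1,1)) is [[24, -6, -12, -6], [6, 21, -18, -9], [-24, -3, 18, 9]].
There the 2×2 minor on rows k ∈ {0, 1}, columns (i,j) ∈ {(0,0), (0,1)} is det [[24, -6], [6, 21]] = 540 ≠ 0, so this unfolding has rank ≥ 2; CP rank is at least every unfolding rank, so rank(T) ≥ 2. (Unfolding ranks only ever bound the CP rank from below — rank(T) can be strictly larger than all of them — so the matching upper bound has to come from an explicit 2-term decomposition.)
Upper bound — finding two terms. Write S_k = T[:,:,k] for the frontal slices: S₀ = [[24, -6], [-12, -6]], S₁ = [[6, 21], [-18, -9]], S₂ = [[-24, -3], [18, 9]].
If T = a₁ ⊗ b₁ ⊗ c₁ + a₂ ⊗ b₂ ⊗ c₂ then each S_k = c₁[k]·a₁b₁ᵀ + c₂[k]·a₂b₂ᵀ. S₀ and S₁ are linearly independent, so a₁b₁ᵀ and a₂b₂ᵀ must span the same plane of matrices: they are the rank-1 matrices of the form x·S₀ + y·S₁.
det(x·S₀ + y·S₁) is −216·x² − 108·xy + 324·y² = (-108)·(2·x + 3·y)(x − y), vanishing at (x:y) = (3:-2) and (1:1).
M₁ = 3·S₀ − 2·S₁ = [[60, -60], [0, 0]] = 60·(1, 0)(1, -1)ᵀ and M₂ = S₀ + S₁ = [[30, 15], [-30, -15]] = 15·(1, -1)(2, 1)ᵀ, so take a₁ = (1, 0), b₁ = (1, -1), a₂ = (1, -1), b₂ = (2, 1).
Each slice is an integer combination of E₁ = a₁b₁ᵀ and E₂ = a₂b₂ᵀ: S₀ = 12·E₁ + 6·E₂, S₁ = −12·E₁ + 9·E₂, S₂ = −6·E₁ − 9·E₂; reading off coefficients, c₁ = (12, -12, -6) and c₂ = (6, 9, -9).
Hence T = (1, 0) ⊗ (1, -1) ⊗ (12, -12, -6) + (1, -1) ⊗ (2, 1) ⊗ (6, 9, -9), so rank(T) ≤ 2.
These bounds meet, so rank(T) = 2.

2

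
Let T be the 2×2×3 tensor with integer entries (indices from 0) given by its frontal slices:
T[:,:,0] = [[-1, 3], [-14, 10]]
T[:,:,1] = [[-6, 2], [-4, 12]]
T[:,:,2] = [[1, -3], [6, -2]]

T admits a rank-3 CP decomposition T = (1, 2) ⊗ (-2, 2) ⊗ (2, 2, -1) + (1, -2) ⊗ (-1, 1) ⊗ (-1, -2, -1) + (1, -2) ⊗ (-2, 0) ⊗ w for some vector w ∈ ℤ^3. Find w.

w = (-1, 2, 1)

Subtract the known terms from T to get the rank-1 residual R = (1, -2) ⊗ (-2, 0) ⊗ w, so R[i,j,k] = a[i]·b[j]·w[k]. Pick indices with nonzero a[0]·b[0] = (1)·(-2) = -2. Only the fibre through (0,0,·) is needed: R[0,0,:] = T[0,0,:] − Σₗ aₗ[0]bₗ[0]cₗ = [-1, -6, 1] − (1)·(-2)·(2, 2, -1) − (1)·(-1)·(-1, -2, -1) = [2, -4, -2]. Then w[k] = R[0,0,k] / -2 for each k, giving w = [2, -4, -2] / -2 = (-1, 2, 1).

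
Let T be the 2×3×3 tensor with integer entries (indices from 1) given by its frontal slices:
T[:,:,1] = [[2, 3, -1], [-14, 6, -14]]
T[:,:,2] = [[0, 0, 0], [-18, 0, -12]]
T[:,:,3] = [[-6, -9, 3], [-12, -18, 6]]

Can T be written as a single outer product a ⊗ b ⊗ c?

No

The mode-2 unfolding of T (rows indexed by j, columns by (i,k) = (1,1), (1,2), (1,3), (2,1), (2,2), (2,3)) is [[2, 0, -6, -14, -18, -12], [3, 0, -9, 6, 0, -18], [-1, 0, 3, -14, -12, 6]].
There the 2×2 minor on rows j ∈ {1, 2}, columns (i,k) ∈ {(1,1), (2,1)} is det [[2, -14], [3, 6]] = 54 ≠ 0, so this unfolding has rank ≥ 2; CP rank is at least every unfolding rank, so rank(T) ≥ 2.
In particular rank(T) ≥ 2 > 1, so T is not rank-1.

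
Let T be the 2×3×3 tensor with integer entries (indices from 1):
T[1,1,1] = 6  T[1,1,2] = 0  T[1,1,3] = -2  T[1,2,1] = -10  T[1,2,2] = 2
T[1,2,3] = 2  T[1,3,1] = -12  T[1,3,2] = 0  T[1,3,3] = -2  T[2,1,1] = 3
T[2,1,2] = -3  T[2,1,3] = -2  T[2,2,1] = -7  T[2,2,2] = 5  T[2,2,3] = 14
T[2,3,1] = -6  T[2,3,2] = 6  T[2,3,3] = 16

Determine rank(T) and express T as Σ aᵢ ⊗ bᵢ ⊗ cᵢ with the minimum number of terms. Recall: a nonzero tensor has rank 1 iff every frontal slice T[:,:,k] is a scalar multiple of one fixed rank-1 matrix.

Lower bound: the mode-3 unfolding of T (rows indexed by k, columns by (i,j) = (1,1), (1,2), (1,3), (2,1), (2,2), (2,3)) is [[6, -10, -12, 3, -7, -6], [0, 2, 0, -3, 5, 6], [-2, 2, -2, -2, 14, 16]].
There the 3×3 minor on rows k ∈ {1, 2, 3}, columns (i,j) ∈ {(1,1), (1,2), (1,3)} is det [[6, -10, -12], [0, 2, 0], [-2, 2, -2]] = -72 ≠ 0, so this unfolding has rank ≥ 3; CP rank is at least every unfolding rank, so rank(T) ≥ 3. (Flattening ranks never certify an upper bound on CP rank; for that we must actually write T with 3 rank-1 terms.)
Upper bound: T is a sum of 3 rank-1 terms, T = (1, -2) ⊗ (1, 1, 1) ⊗ (0, 0, -2) + (1, 1) ⊗ (1, -2, -2) ⊗ (4, -2, -4) + (2, -1) ⊗ (1, -1, -2) ⊗ (1, 1, 2) (written with every a and b primitive with positive leading entry and the scale carried by c; CP decompositions are not unique, and this one is verified by expanding entrywise), so rank(T) ≤ 3.
These bounds meet, so rank(T) = 3.

rank(T) = 3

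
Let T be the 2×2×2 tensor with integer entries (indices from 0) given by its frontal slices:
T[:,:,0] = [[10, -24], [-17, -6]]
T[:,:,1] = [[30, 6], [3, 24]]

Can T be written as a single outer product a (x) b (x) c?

No

The mode-1 unfolding of T (rows indexed by i, columns by (j,k) = (0,0), (0,1), (1,0), (1,1)) is [[10, 30, -24, 6], [-17, 3, -6, 24]].
There the 2×2 minor on rows i ∈ {0, 1}, columns (j,k) ∈ {(0,0), (0,1)} is det [[10, 30], [-17, 3]] = 540 ≠ 0, so this unfolding has rank ≥ 2; CP rank is at least every unfolding rank, so rank(T) ≥ 2.
In particular rank(T) ≥ 2 > 1, so T is not rank-1.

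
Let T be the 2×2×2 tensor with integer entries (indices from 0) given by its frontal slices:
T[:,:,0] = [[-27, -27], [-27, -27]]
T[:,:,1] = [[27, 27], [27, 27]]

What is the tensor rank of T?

1

Lower bound: T ≠ 0 (e.g. T[0,0,0] = -27), so rank(T) ≥ 1.
Upper bound: the mode-1 fibre T[:,0,0] = [-27, -27] gives a = [1, 1] (primitive direction); the mode-2 fibre T[0,:,0] = [-27, -27] gives b = [1, 1]; then c[k] = T[0,0,k] / (a[0]·b[0]) = [-27, 27] / 1 = [-27, 27].
Expanding [1, 1] ⊗ [1, 1] ⊗ [-27, 27] reproduces all 8 entries of T, so T = [1, 1] ⊗ [1, 1] ⊗ [-27, 27] and rank(T) ≤ 1.
These bounds meet, so rank(T) = 1.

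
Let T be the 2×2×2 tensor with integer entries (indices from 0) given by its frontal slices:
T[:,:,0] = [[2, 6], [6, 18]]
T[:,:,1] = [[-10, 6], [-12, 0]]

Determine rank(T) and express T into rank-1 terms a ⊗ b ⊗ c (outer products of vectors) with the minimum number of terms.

Lower bound: in the mode-1 unfolding of T (rows indexed by i, columns by (j,k)) the 2×2 minor on rows i ∈ {0, 1}, columns (j,k) ∈ {(0,0), (0,1)} is det [[2, -10], [6, -12]] = 36 ≠ 0, so that unfolding has rank ≥ 2 and hence rank(T) ≥ 2 (CP rank is at least every unfolding rank, though it can be larger).
Upper bound: with S_k = T[:,:,k], the two rank-1 terms a₁b₁ᵀ, a₂b₂ᵀ are the rank-1 members of the pencil x·S₀ + y·S₁.
det(x·S₀ + y·S₁) is −144·xy + 72·y² = (-72)·(2·x − y)(y), vanishing at (x:y) = (1:2) and (1:0).
M₁ = S₀ + 2·S₁ = [[-18, 18], [-18, 18]] = (-18)·[1, 1][1, -1]ᵀ and M₂ = S₀ = [[2, 6], [6, 18]] = 2·[1, 3][1, 3]ᵀ, so take a₁ = [1, 1], b₁ = [1, -1], a₂ = [1, 3], b₂ = [1, 3].
Each slice is an integer combination of E₁ = a₁b₁ᵀ and E₂ = a₂b₂ᵀ: S₀ = 2·E₂, S₁ = −9·E₁ − E₂; reading off coefficients, c₁ = [0, -9] and c₂ = [2, -1].
Hence T = [1, 1] ⊗ [1, -1] ⊗ [0, -9] + [1, 3] ⊗ [1, 3] ⊗ [2, -1], so rank(T) ≤ 2.
These bounds meet, so rank(T) = 2.

rank(T) = 2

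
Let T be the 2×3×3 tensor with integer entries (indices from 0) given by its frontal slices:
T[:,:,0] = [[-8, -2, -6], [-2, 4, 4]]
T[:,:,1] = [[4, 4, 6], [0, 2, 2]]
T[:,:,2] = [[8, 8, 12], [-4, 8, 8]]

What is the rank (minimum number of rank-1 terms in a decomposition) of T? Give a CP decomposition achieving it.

rank(T) = 3

Lower bound: the mode-3 unfolding of T (rows indexed by k, columns by (i,j) = (0,0), (0,1), (0,2), (1,0), (1,1), (1,2)) is [[-8, -2, -6, -2, 4, 4], [4, 4, 6, 0, 2, 2], [8, 8, 12, -4, 8, 8]].
There the 3×3 minor on rows k ∈ {0, 1, 2}, columns (i,j) ∈ {(0,0), (0,1), (1,0)} is det [[-8, -2, -2], [4, 4, 0], [8, 8, -4]] = 96 ≠ 0, so this unfolding has rank ≥ 3; CP rank is at least every unfolding rank, so rank(T) ≥ 3. (Flattening ranks never certify an upper bound on CP rank; for that we must actually write T with 3 rank-1 terms.)
Upper bound: T is a sum of 3 rank-1 terms, T = [0, 1] ⊗ [1, -1, -1] ⊗ [-2, 0, -4] + [1, 0] ⊗ [2, 1, 2] ⊗ [-4, 2, 4] + [1, 1] ⊗ [0, 1, 1] ⊗ [2, 2, 4] (written with every a and b primitive with positive leading entry and the scale carried by c; CP decompositions are not unique, and this one is verified by expanding entrywise), so rank(T) ≤ 3.
These bounds meet, so rank(T) = 3.
Check entry T[0,0,1] = 4: (0)·(1)·(0) + (1)·(2)·(2) + (1)·(0)·(2) = 4.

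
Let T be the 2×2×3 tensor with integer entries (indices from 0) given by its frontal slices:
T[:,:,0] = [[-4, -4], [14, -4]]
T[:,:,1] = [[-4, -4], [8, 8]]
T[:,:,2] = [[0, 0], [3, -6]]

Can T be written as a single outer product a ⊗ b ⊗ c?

The mode-2 unfolding of T (rows indexed by j, columns by (i,k) = (0,0), (0,1), (0,2), (1,0), (1,1), (1,2)) is [[-4, -4, 0, 14, 8, 3], [-4, -4, 0, -4, 8, -6]].
There the 2×2 minor on rows j ∈ {0, 1}, columns (i,k) ∈ {(0,0), (1,0)} is det [[-4, 14], [-4, -4]] = 72 ≠ 0, so this unfolding has rank ≥ 2; CP rank is at least every unfolding rank, so rank(T) ≥ 2.
In particular rank(T) ≥ 2 > 1, so T is not rank-1.

No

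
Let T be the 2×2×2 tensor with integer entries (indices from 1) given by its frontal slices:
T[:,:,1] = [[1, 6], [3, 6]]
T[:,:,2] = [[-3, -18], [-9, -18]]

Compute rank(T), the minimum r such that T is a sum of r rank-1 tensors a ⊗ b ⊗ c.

Lower bound: the mode-2 unfolding of T (rows indexed by j, columns by (i,k) = (1,1), (1,2), (2,1), (2,2)) is [[1, -3, 3, -9], [6, -18, 6, -18]].
There the 2×2 minor on rows j ∈ {1, 2}, columns (i,k) ∈ {(1,1), (2,1)} is det [[1, 3], [6, 6]] = -12 ≠ 0, so this unfolding has rank ≥ 2; CP rank is at least every unfolding rank, so rank(T) ≥ 2. (Unfolding ranks only ever bound the CP rank from below — rank(T) can be strictly larger than all of them — so the matching upper bound has to come from an explicit 2-term decomposition.)
Upper bound — finding two terms. Every mode-3 slice of T is a multiple of one matrix: T[:,:,k] = c[k]·M with c = (1, -3) and M = [[1, 6], [3, 6]] (rows indexed by i, columns by j). So it suffices to write M as a sum of two rank-1 matrices.
Splitting M by its rows (i = 1, 2), M = (1, 0)(1, 6)ᵀ + (0, 1)(3, 6)ᵀ.
Hence T = (1, 0) ⊗ (1, 6) ⊗ (1, -3) + (0, 1) ⊗ (3, 6) ⊗ (1, -3), so rank(T) ≤ 2.
These bounds meet, so rank(T) = 2.
Check entry T[2,2,2] = -18: (0)·(6)·(-3) + (1)·(6)·(-3) = -18.

2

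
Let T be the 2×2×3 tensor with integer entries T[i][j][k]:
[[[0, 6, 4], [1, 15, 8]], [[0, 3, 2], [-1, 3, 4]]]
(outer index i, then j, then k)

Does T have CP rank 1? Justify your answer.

No

The mode-1 unfolding of T (rows indexed by i, columns by (j,k) = (0,0), (0,1), (0,2), (1,0), (1,1), (1,2)) is [[0, 6, 4, 1, 15, 8], [0, 3, 2, -1, 3, 4]].
There the 2×2 minor on rows i ∈ {0, 1}, columns (j,k) ∈ {(0,1), (1,0)} is det [[6, 1], [3, -1]] = -9 ≠ 0, so this unfolding has rank ≥ 2; CP rank is at least every unfolding rank, so rank(T) ≥ 2.
In particular rank(T) ≥ 2 > 1, so T is not rank-1.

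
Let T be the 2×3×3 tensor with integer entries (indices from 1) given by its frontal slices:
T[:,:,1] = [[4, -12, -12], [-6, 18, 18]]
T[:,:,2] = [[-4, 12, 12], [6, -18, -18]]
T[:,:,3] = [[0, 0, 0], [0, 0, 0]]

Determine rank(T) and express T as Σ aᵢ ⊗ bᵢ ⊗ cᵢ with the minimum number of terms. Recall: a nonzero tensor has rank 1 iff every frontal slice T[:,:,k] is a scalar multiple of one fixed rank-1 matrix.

rank(T) = 1

Lower bound: T ≠ 0 (e.g. T[1,1,1] = 4), so rank(T) ≥ 1.
Upper bound: if T = a ⊗ b ⊗ c then every fibre of T is a multiple of the corresponding factor, so read the factors off the fibres through the nonzero entry T[1,1,1] = 4.
The mode-1 fibre T[:,1,1] = [4, -6] gives a = [2, -3] (primitive direction); the mode-2 fibre T[1,:,1] = [4, -12, -12] gives b = [1, -3, -3]; then c[k] = T[1,1,k] / (a[1]·b[1]) = [4, -4, 0] / 2 = [2, -2, 0].
Expanding [2, -3] ⊗ [1, -3, -3] ⊗ [2, -2, 0] reproduces all 18 entries of T, so T = [2, -3] ⊗ [1, -3, -3] ⊗ [2, -2, 0] and rank(T) ≤ 1.
These bounds meet, so rank(T) = 1.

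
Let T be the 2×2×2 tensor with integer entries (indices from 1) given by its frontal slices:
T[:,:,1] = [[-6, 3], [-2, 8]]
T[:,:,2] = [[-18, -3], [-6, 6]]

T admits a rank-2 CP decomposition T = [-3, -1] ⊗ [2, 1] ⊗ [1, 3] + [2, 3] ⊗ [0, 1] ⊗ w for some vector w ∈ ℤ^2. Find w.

w = [3, 3]

Subtract the known terms from T to get the rank-1 residual R = [2, 3] ⊗ [0, 1] ⊗ w, so R[i,j,k] = a[i]·b[j]·w[k]. Pick indices with nonzero a[1]·b[2] = (2)·(1) = 2. Only the fibre through (1,2,·) is needed: R[1,2,:] = T[1,2,:] − Σₗ aₗ[1]bₗ[2]cₗ = [3, -3] − (-3)·(1)·[1, 3] = [6, 6]. Then w[k] = R[1,2,k] / 2 for each k, giving w = [6, 6] / 2 = [3, 3].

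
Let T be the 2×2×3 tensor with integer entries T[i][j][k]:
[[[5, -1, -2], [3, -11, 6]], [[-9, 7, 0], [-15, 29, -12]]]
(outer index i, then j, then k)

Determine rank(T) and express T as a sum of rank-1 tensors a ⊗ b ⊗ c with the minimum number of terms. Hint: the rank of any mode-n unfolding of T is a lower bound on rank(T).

rank(T) = 2

Lower bound: in the mode-2 unfolding of T (rows indexed by j, columns by (i,k)) the 2×2 minor on rows j ∈ {0, 1}, columns (i,k) ∈ {(0,0), (0,1)} is det [[5, -1], [3, -11]] = -52 ≠ 0, so that unfolding has rank ≥ 2 and hence rank(T) ≥ 2 (CP rank is at least every unfolding rank, though it can be larger).
Upper bound: with S_k = T[:,:,k], the two rank-1 terms a₁b₁ᵀ, a₂b₂ᵀ are the rank-1 members of the pencil x·S₀ + y·S₁.
det(x·S₀ + y·S₁) is −48·x² + 40·xy + 48·y² = (-8)·(2·x − 3·y)(3·x + 2·y), vanishing at (x:y) = (3:2) and (2:-3).
M₁ = 3·S₀ + 2·S₁ = [[13, -13], [-13, 13]] = 13·(1, -1)(1, -1)ᵀ and M₂ = 2·S₀ − 3·S₁ = [[13, 39], [-39, -117]] = 13·(1, -3)(1, 3)ᵀ, so take a₁ = (1, -1), b₁ = (1, -1), a₂ = (1, -3), b₂ = (1, 3).
Each slice is an integer combination of E₁ = a₁b₁ᵀ and E₂ = a₂b₂ᵀ: S₀ = 3·E₁ + 2·E₂, S₁ = 2·E₁ − 3·E₂, S₂ = −3·E₁ + E₂; reading off coefficients, c₁ = (3, 2, -3) and c₂ = (2, -3, 1).
Hence T = (1, -1) ⊗ (1, -1) ⊗ (3, 2, -3) + (1, -3) ⊗ (1, 3) ⊗ (2, -3, 1), so rank(T) ≤ 2.
These bounds meet, so rank(T) = 2.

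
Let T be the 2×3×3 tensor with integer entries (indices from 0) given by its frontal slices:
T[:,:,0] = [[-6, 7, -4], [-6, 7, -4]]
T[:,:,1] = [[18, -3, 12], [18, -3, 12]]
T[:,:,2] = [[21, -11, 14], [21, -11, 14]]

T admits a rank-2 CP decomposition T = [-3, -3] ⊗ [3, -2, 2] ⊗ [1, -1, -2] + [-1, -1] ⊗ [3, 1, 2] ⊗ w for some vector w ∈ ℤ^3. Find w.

Subtract the known terms from T to get the rank-1 residual R = [-1, -1] ⊗ [3, 1, 2] ⊗ w, so R[i,j,k] = a[i]·b[j]·w[k]. Pick indices with nonzero a[0]·b[0] = (-1)·(3) = -3. Only the fibre through (0,0,·) is needed: R[0,0,:] = T[0,0,:] − Σₗ aₗ[0]bₗ[0]cₗ = [-6, 18, 21] − (-3)·(3)·[1, -1, -2] = [3, 9, 3]. Then w[k] = R[0,0,k] / -3 for each k, giving w = [3, 9, 3] / -3 = [-1, -3, -1].

w = [-1, -3, -1]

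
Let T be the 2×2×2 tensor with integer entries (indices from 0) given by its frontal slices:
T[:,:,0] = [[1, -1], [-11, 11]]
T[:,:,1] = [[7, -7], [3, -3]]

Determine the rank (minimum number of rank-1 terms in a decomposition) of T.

2

Lower bound: the mode-1 unfolding of T (rows indexed by i, columns by (j,k) = (0,0), (0,1), (1,0), (1,1)) is [[1, 7, -1, -7], [-11, 3, 11, -3]].
There the 2×2 minor on rows i ∈ {0, 1}, columns (j,k) ∈ {(0,0), (0,1)} is det [[1, 7], [-11, 3]] = 80 ≠ 0, so this unfolding has rank ≥ 2; CP rank is at least every unfolding rank, so rank(T) ≥ 2. (This is only a lower bound: in general the CP rank may exceed every unfolding rank, so we still need to exhibit 2 rank-1 terms summing to T.)
Upper bound — finding two terms. Every mode-2 slice of T is a multiple of one matrix: T[:,j,:] = b[j]·M with b = [1, -1] and M = [[1, 7], [-11, 3]] (rows indexed by i, columns by k). So it suffices to write M as a sum of two rank-1 matrices.
Splitting M by its rows (i = 0, 1), M = [1, 0][1, 7]ᵀ + [0, 1][-11, 3]ᵀ.
Hence T = [1, 0] ⊗ [1, -1] ⊗ [1, 7] + [0, 1] ⊗ [1, -1] ⊗ [-11, 3], so rank(T) ≤ 2.
These bounds meet, so rank(T) = 2.
Check entry T[0,0,0] = 1: (1)·(1)·(1) + (0)·(1)·(-11) = 1.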